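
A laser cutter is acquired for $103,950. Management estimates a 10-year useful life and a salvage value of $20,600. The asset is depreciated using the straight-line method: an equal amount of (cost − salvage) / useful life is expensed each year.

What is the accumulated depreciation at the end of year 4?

Depreciable base = $103,950 − $20,600 = $83,350.
Annual expense = $83,350 / 10 = $8,335.
End of year 1: book value $95,615.
End of year 2: book value $87,280.
End of year 3: book value $78,945.
End of year 4: book value $70,610.
Accumulated through year 4 = $103,950 − $70,610 = $33,340.

$33,340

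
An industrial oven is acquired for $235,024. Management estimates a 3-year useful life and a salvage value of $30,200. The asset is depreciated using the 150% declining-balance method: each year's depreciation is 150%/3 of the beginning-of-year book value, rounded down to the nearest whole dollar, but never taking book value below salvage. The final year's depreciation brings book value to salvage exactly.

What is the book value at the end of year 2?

Depreciable base = $235,024 − $30,200 = $204,824.
Year 1: ⌊$235,024 × 150%/3⌋ = $117,512. Book value $117,512.
Year 2: ⌊$117,512 × 150%/3⌋ = $58,756. Book value $58,756.

$58,756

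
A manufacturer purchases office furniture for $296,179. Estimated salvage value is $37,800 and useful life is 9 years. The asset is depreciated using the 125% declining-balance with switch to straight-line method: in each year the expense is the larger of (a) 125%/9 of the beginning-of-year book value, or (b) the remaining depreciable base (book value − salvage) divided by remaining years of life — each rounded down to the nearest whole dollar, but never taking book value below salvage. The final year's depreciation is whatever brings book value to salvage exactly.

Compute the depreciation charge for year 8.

$25,011

Depreciable base = $296,179 − $37,800 = $258,379.
Year 1: DB = ⌊$296,179 × 125%/9⌋ = $41,135; SL = ⌊$258,379/9⌋ = $28,708 → take DB $41,135. Book value $255,044.
Year 2: DB = ⌊$255,044 × 125%/9⌋ = $35,422; SL = ⌊$217,244/8⌋ = $27,155 → take DB $35,422. Book value $219,622.
Year 3: DB = ⌊$219,622 × 125%/9⌋ = $30,503; SL = ⌊$181,822/7⌋ = $25,974 → take DB $30,503. Book value $189,119.
Year 4: DB = ⌊$189,119 × 125%/9⌋ = $26,266; SL = ⌊$151,319/6⌋ = $25,219 → take DB $26,266. Book value $162,853.
Year 5: DB = ⌊$162,853 × 125%/9⌋ = $22,618; SL = ⌊$125,053/5⌋ = $25,010 → take SL $25,010. Book value $137,843.
Year 6: DB = ⌊$137,843 × 125%/9⌋ = $19,144; SL = ⌊$100,043/4⌋ = $25,010 → take SL $25,010. Book value $112,833.
Year 7: DB = ⌊$112,833 × 125%/9⌋ = $15,671; SL = ⌊$75,033/3⌋ = $25,011 → take SL $25,011. Book value $87,822.
Year 8: DB = ⌊$87,822 × 125%/9⌋ = $12,197; SL = ⌊$50,022/2⌋ = $25,011 → take SL $25,011. Book value $62,811.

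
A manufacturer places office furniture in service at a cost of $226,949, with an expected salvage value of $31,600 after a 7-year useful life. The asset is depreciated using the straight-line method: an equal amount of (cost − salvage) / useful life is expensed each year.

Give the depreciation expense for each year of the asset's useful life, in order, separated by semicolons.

Depreciable base = $226,949 − $31,600 = $195,349.
Annual expense = $195,349 / 7 = $27,907.
End of year 1: book value $199,042.
End of year 2: book value $171,135.
End of year 3: book value $143,228.
End of year 4: book value $115,321.
End of year 5: book value $87,414.
End of year 6: book value $59,507.
End of year 7: book value $31,600.

$27,907; $27,907; $27,907; $27,907; $27,907; $27,907; $27,907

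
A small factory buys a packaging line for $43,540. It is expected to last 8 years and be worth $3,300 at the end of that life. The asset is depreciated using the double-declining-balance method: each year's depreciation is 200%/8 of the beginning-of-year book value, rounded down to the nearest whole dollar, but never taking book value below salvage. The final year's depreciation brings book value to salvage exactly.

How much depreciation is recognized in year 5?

$3,444

Depreciable base = $43,540 − $3,300 = $40,240.
Year 1: ⌊$43,540 × 200%/8⌋ = $10,885. Book value $32,655.
Year 2: ⌊$32,655 × 200%/8⌋ = $8,163. Book value $24,492.
Year 3: ⌊$24,492 × 200%/8⌋ = $6,123. Book value $18,369.
Year 4: ⌊$18,369 × 200%/8⌋ = $4,592. Book value $13,777.
Year 5: ⌊$13,777 × 200%/8⌋ = $3,444. Book value $10,333.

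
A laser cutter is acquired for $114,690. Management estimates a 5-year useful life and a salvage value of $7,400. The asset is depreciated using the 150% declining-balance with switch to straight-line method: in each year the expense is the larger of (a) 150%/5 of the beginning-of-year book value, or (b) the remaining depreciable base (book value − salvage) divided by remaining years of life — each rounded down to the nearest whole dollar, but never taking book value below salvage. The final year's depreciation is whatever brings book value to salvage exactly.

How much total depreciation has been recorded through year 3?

$75,350

Depreciable base = $114,690 − $7,400 = $107,290.
Year 1: DB = ⌊$114,690 × 150%/5⌋ = $34,407; SL = ⌊$107,290/5⌋ = $21,458 → take DB $34,407. Book value $80,283.
Year 2: DB = ⌊$80,283 × 150%/5⌋ = $24,084; SL = ⌊$72,883/4⌋ = $18,220 → take DB $24,084. Book value $56,199.
Year 3: DB = ⌊$56,199 × 150%/5⌋ = $16,859; SL = ⌊$48,799/3⌋ = $16,266 → take DB $16,859. Book value $39,340.
Accumulated through year 3 = $114,690 − $39,340 = $75,350.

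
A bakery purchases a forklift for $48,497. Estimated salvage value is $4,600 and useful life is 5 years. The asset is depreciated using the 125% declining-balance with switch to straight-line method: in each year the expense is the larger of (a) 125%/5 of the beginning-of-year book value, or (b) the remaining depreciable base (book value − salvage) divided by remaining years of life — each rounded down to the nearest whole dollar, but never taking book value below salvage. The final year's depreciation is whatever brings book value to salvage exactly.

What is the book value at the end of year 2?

$27,280

Depreciable base = $48,497 − $4,600 = $43,897.
Year 1: DB = ⌊$48,497 × 125%/5⌋ = $12,124; SL = ⌊$43,897/5⌋ = $8,779 → take DB $12,124. Book value $36,373.
Year 2: DB = ⌊$36,373 × 125%/5⌋ = $9,093; SL = ⌊$31,773/4⌋ = $7,943 → take DB $9,093. Book value $27,280.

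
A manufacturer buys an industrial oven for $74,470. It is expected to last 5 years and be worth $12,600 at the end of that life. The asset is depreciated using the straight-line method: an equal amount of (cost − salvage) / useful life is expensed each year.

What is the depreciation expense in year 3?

$12,374

Depreciable base = $74,470 − $12,600 = $61,870.
Annual expense = $61,870 / 5 = $12,374.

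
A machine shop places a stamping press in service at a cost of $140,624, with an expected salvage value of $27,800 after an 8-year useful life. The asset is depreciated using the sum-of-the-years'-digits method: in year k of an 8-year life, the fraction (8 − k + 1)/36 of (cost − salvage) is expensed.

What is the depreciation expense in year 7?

$6,268

Depreciable base = $140,624 − $27,800 = $112,824.
Sum of the years' digits = 8+7+6+5+4+3+2+1 = 36.
Year 1: $112,824 × 8/36 = $25,072. Book value $115,552.
Year 2: $112,824 × 7/36 = $21,938. Book value $93,614.
Year 3: $112,824 × 6/36 = $18,804. Book value $74,810.
Year 4: $112,824 × 5/36 = $15,670. Book value $59,140.
Year 5: $112,824 × 4/36 = $12,536. Book value $46,604.
Year 6: $112,824 × 3/36 = $9,402. Book value $37,202.
Year 7: $112,824 × 2/36 = $6,268. Book value $30,934.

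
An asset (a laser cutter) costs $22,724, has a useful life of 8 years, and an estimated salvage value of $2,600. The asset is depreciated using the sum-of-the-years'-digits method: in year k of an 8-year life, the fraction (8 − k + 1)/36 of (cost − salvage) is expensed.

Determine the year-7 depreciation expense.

Depreciable base = $22,724 − $2,600 = $20,124.
Sum of the years' digits = 8+7+6+5+4+3+2+1 = 36.
Year 1: $20,124 × 8/36 = $4,472. Book value $18,252.
Year 2: $20,124 × 7/36 = $3,913. Book value $14,339.
Year 3: $20,124 × 6/36 = $3,354. Book value $10,985.
Year 4: $20,124 × 5/36 = $2,795. Book value $8,190.
Year 5: $20,124 × 4/36 = $2,236. Book value $5,954.
Year 6: $20,124 × 3/36 = $1,677. Book value $4,277.
Year 7: $20,124 × 2/36 = $1,118. Book value $3,159.

$1,118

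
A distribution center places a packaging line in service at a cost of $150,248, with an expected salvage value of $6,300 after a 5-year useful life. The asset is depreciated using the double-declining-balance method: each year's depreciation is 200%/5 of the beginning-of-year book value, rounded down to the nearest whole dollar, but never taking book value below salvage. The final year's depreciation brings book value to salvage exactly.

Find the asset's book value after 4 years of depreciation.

$19,473

Depreciable base = $150,248 − $6,300 = $143,948.
Year 1: ⌊$150,248 × 200%/5⌋ = $60,099. Book value $90,149.
Year 2: ⌊$90,149 × 200%/5⌋ = $36,059. Book value $54,090.
Year 3: ⌊$54,090 × 200%/5⌋ = $21,636. Book value $32,454.
Year 4: ⌊$32,454 × 200%/5⌋ = $12,981. Book value $19,473.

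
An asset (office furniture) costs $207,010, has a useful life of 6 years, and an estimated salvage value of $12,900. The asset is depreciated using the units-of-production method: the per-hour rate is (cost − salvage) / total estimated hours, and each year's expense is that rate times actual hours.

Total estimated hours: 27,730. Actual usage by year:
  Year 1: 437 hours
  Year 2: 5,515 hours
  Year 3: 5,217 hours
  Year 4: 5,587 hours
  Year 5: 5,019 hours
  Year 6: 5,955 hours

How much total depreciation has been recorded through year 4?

$117,292

Depreciable base = $207,010 − $12,900 = $194,110.
Rate = $194,110 / 27,730 hours = $7 per hour.
Year 1: 437 × $7 = $3,059. Book value $203,951.
Year 2: 5,515 × $7 = $38,605. Book value $165,346.
Year 3: 5,217 × $7 = $36,519. Book value $128,827.
Year 4: 5,587 × $7 = $39,109. Book value $89,718.
Accumulated through year 4 = $207,010 − $89,718 = $117,292.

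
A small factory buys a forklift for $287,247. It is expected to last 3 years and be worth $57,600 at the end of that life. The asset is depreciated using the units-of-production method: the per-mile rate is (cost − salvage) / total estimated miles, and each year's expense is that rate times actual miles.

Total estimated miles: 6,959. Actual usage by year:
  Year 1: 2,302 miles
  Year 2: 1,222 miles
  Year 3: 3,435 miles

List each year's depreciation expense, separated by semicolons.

$75,966; $40,326; $113,355

Depreciable base = $287,247 − $57,600 = $229,647.
Rate = $229,647 / 6,959 miles = $33 per mile.
Year 1: 2,302 × $33 = $75,966. Book value $211,281.
Year 2: 1,222 × $33 = $40,326. Book value $170,955.
Year 3: 3,435 × $33 = $113,355. Book value $57,600.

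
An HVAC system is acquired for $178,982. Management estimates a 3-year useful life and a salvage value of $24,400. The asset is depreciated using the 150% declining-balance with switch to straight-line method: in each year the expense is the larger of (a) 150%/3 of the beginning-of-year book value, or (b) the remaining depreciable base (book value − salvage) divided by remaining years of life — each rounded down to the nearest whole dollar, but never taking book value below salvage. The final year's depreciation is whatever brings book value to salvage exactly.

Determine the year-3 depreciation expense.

$20,346

Depreciable base = $178,982 − $24,400 = $154,582.
Year 1: DB = ⌊$178,982 × 150%/3⌋ = $89,491; SL = ⌊$154,582/3⌋ = $51,527 → take DB $89,491. Book value $89,491.
Year 2: DB = ⌊$89,491 × 150%/3⌋ = $44,745; SL = ⌊$65,091/2⌋ = $32,545 → take DB $44,745. Book value $44,746.
Year 3 (final): $44,746 − $24,400 = $20,346. Book value $24,400.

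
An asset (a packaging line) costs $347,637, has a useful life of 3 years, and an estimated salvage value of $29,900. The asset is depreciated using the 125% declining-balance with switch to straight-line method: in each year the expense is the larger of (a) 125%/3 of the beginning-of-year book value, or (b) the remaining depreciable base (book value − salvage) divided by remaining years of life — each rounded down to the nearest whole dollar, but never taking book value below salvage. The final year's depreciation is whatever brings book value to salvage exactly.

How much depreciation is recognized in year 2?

$86,444

Depreciable base = $347,637 − $29,900 = $317,737.
Year 1: DB = ⌊$347,637 × 125%/3⌋ = $144,848; SL = ⌊$317,737/3⌋ = $105,912 → take DB $144,848. Book value $202,789.
Year 2: DB = ⌊$202,789 × 125%/3⌋ = $84,495; SL = ⌊$172,889/2⌋ = $86,444 → take SL $86,444. Book value $116,345.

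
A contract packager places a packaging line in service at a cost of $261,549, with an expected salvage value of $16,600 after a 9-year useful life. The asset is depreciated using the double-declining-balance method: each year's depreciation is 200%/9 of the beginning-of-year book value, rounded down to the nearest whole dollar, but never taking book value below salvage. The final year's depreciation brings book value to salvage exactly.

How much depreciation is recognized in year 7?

$12,867

Depreciable base = $261,549 − $16,600 = $244,949.
Year 1: ⌊$261,549 × 200%/9⌋ = $58,122. Book value $203,427.
Year 2: ⌊$203,427 × 200%/9⌋ = $45,206. Book value $158,221.
Year 3: ⌊$158,221 × 200%/9⌋ = $35,160. Book value $123,061.
Year 4: ⌊$123,061 × 200%/9⌋ = $27,346. Book value $95,715.
Year 5: ⌊$95,715 × 200%/9⌋ = $21,270. Book value $74,445.
Year 6: ⌊$74,445 × 200%/9⌋ = $16,543. Book value $57,902.
Year 7: ⌊$57,902 × 200%/9⌋ = $12,867. Book value $45,035.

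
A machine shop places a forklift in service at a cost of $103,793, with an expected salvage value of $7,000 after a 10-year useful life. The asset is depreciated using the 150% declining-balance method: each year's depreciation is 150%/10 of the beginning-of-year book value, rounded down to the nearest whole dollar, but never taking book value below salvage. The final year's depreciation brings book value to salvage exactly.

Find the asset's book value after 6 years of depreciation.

$39,148

Depreciable base = $103,793 − $7,000 = $96,793.
Year 1: ⌊$103,793 × 150%/10⌋ = $15,568. Book value $88,225.
Year 2: ⌊$88,225 × 150%/10⌋ = $13,233. Book value $74,992.
Year 3: ⌊$74,992 × 150%/10⌋ = $11,248. Book value $63,744.
Year 4: ⌊$63,744 × 150%/10⌋ = $9,561. Book value $54,183.
Year 5: ⌊$54,183 × 150%/10⌋ = $8,127. Book value $46,056.
Year 6: ⌊$46,056 × 150%/10⌋ = $6,908. Book value $39,148.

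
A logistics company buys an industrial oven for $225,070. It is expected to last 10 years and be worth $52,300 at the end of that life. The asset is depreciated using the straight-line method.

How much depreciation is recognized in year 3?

$17,277

Depreciable base = $225,070 − $52,300 = $172,770.
Annual expense = $172,770 / 10 = $17,277.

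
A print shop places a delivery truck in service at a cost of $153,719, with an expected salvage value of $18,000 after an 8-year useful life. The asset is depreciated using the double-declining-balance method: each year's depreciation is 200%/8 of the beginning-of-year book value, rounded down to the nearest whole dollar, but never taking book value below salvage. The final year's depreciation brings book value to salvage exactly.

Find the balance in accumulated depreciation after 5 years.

$117,239

Depreciable base = $153,719 − $18,000 = $135,719.
Year 1: ⌊$153,719 × 200%/8⌋ = $38,429. Book value $115,290.
Year 2: ⌊$115,290 × 200%/8⌋ = $28,822. Book value $86,468.
Year 3: ⌊$86,468 × 200%/8⌋ = $21,617. Book value $64,851.
Year 4: ⌊$64,851 × 200%/8⌋ = $16,212. Book value $48,639.
Year 5: ⌊$48,639 × 200%/8⌋ = $12,159. Book value $36,480.
Accumulated through year 5 = $153,719 − $36,480 = $117,239.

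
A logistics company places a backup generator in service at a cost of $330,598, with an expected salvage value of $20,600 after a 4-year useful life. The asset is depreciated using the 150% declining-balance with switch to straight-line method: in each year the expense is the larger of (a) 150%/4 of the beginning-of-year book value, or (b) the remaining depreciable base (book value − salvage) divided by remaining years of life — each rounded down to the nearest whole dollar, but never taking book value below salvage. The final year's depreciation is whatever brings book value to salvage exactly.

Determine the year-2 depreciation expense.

Depreciable base = $330,598 − $20,600 = $309,998.
Year 1: DB = ⌊$330,598 × 150%/4⌋ = $123,974; SL = ⌊$309,998/4⌋ = $77,499 → take DB $123,974. Book value $206,624.
Year 2: DB = ⌊$206,624 × 150%/4⌋ = $77,484; SL = ⌊$186,024/3⌋ = $62,008 → take DB $77,484. Book value $129,140.

$77,484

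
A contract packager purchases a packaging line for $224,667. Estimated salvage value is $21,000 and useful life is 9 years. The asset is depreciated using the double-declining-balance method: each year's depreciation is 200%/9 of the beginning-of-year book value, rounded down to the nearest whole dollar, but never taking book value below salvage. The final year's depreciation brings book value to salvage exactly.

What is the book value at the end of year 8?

Depreciable base = $224,667 − $21,000 = $203,667.
Year 1: ⌊$224,667 × 200%/9⌋ = $49,926. Book value $174,741.
Year 2: ⌊$174,741 × 200%/9⌋ = $38,831. Book value $135,910.
Year 3: ⌊$135,910 × 200%/9⌋ = $30,202. Book value $105,708.
Year 4: ⌊$105,708 × 200%/9⌋ = $23,490. Book value $82,218.
Year 5: ⌊$82,218 × 200%/9⌋ = $18,270. Book value $63,948.
Year 6: ⌊$63,948 × 200%/9⌋ = $14,210. Book value $49,738.
Year 7: ⌊$49,738 × 200%/9⌋ = $11,052. Book value $38,686.
Year 8: ⌊$38,686 × 200%/9⌋ = $8,596. Book value $30,090.

$30,090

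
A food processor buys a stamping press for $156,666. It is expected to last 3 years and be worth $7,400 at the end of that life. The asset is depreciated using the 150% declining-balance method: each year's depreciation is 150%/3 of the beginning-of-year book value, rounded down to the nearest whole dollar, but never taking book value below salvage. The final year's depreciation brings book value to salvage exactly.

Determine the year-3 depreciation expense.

$31,767

Depreciable base = $156,666 − $7,400 = $149,266.
Year 1: ⌊$156,666 × 150%/3⌋ = $78,333. Book value $78,333.
Year 2: ⌊$78,333 × 150%/3⌋ = $39,166. Book value $39,167.
Year 3 (final): $39,167 − $7,400 = $31,767. Book value $7,400.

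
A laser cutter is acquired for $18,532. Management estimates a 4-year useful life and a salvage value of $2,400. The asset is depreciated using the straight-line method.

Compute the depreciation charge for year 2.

Depreciable base = $18,532 − $2,400 = $16,132.
Annual expense = $16,132 / 4 = $4,033.

$4,033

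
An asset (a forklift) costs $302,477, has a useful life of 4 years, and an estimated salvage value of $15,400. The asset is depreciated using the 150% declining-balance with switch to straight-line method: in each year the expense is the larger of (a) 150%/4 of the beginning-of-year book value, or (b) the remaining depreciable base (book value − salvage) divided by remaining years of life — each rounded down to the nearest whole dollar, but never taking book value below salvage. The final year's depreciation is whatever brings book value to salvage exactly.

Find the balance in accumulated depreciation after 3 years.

Depreciable base = $302,477 − $15,400 = $287,077.
Year 1: DB = ⌊$302,477 × 150%/4⌋ = $113,428; SL = ⌊$287,077/4⌋ = $71,769 → take DB $113,428. Book value $189,049.
Year 2: DB = ⌊$189,049 × 150%/4⌋ = $70,893; SL = ⌊$173,649/3⌋ = $57,883 → take DB $70,893. Book value $118,156.
Year 3: DB = ⌊$118,156 × 150%/4⌋ = $44,308; SL = ⌊$102,756/2⌋ = $51,378 → take SL $51,378. Book value $66,778.
Accumulated through year 3 = $302,477 − $66,778 = $235,699.

$235,699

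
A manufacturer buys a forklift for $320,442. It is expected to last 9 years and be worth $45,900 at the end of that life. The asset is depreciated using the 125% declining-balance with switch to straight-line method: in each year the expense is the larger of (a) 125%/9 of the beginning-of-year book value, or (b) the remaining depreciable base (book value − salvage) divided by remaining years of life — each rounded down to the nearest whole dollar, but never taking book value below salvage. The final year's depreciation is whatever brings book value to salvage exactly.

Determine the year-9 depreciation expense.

$26,059

Depreciable base = $320,442 − $45,900 = $274,542.
Year 1: DB = ⌊$320,442 × 125%/9⌋ = $44,505; SL = ⌊$274,542/9⌋ = $30,504 → take DB $44,505. Book value $275,937.
Year 2: DB = ⌊$275,937 × 125%/9⌋ = $38,324; SL = ⌊$230,037/8⌋ = $28,754 → take DB $38,324. Book value $237,613.
Year 3: DB = ⌊$237,613 × 125%/9⌋ = $33,001; SL = ⌊$191,713/7⌋ = $27,387 → take DB $33,001. Book value $204,612.
Year 4: DB = ⌊$204,612 × 125%/9⌋ = $28,418; SL = ⌊$158,712/6⌋ = $26,452 → take DB $28,418. Book value $176,194.
Year 5: DB = ⌊$176,194 × 125%/9⌋ = $24,471; SL = ⌊$130,294/5⌋ = $26,058 → take SL $26,058. Book value $150,136.
Year 6: DB = ⌊$150,136 × 125%/9⌋ = $20,852; SL = ⌊$104,236/4⌋ = $26,059 → take SL $26,059. Book value $124,077.
Year 7: DB = ⌊$124,077 × 125%/9⌋ = $17,232; SL = ⌊$78,177/3⌋ = $26,059 → take SL $26,059. Book value $98,018.
Year 8: DB = ⌊$98,018 × 125%/9⌋ = $13,613; SL = ⌊$52,118/2⌋ = $26,059 → take SL $26,059. Book value $71,959.
Year 9 (final): $71,959 − $45,900 = $26,059. Book value $45,900.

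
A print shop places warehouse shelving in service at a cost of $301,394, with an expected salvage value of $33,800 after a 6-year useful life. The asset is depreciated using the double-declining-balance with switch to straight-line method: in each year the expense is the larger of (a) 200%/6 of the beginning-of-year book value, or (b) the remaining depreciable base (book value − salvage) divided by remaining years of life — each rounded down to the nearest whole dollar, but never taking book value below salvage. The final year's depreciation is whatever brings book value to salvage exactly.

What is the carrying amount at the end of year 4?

Depreciable base = $301,394 − $33,800 = $267,594.
Year 1: DB = ⌊$301,394 × 200%/6⌋ = $100,464; SL = ⌊$267,594/6⌋ = $44,599 → take DB $100,464. Book value $200,930.
Year 2: DB = ⌊$200,930 × 200%/6⌋ = $66,976; SL = ⌊$167,130/5⌋ = $33,426 → take DB $66,976. Book value $133,954.
Year 3: DB = ⌊$133,954 × 200%/6⌋ = $44,651; SL = ⌊$100,154/4⌋ = $25,038 → take DB $44,651. Book value $89,303.
Year 4: DB = ⌊$89,303 × 200%/6⌋ = $29,767; SL = ⌊$55,503/3⌋ = $18,501 → take DB $29,767. Book value $59,536.

$59,536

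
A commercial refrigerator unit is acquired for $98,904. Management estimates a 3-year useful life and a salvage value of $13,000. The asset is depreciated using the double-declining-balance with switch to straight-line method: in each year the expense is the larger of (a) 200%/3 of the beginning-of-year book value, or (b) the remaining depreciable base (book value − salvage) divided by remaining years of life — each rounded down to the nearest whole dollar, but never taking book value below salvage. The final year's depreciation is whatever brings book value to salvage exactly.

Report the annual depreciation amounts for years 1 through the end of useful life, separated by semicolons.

Depreciable base = $98,904 − $13,000 = $85,904.
Year 1: DB = ⌊$98,904 × 200%/3⌋ = $65,936; SL = ⌊$85,904/3⌋ = $28,634 → take DB $65,936. Book value $32,968.
Year 2: DB = ⌊$32,968 × 200%/3⌋ = $21,978; SL = ⌊$19,968/2⌋ = $9,984 → take DB $21,978, capped at $19,968. Book value $13,000.
Year 3 (final): $13,000 − $13,000 = $0. Book value $13,000.

$65,936; $19,968; $0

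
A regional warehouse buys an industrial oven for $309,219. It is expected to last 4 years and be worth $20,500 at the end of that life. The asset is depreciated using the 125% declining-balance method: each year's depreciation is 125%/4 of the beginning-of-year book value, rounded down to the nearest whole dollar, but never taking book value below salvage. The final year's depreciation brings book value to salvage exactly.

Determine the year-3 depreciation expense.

$45,673

Depreciable base = $309,219 − $20,500 = $288,719.
Year 1: ⌊$309,219 × 125%/4⌋ = $96,630. Book value $212,589.
Year 2: ⌊$212,589 × 125%/4⌋ = $66,434. Book value $146,155.
Year 3: ⌊$146,155 × 125%/4⌋ = $45,673. Book value $100,482.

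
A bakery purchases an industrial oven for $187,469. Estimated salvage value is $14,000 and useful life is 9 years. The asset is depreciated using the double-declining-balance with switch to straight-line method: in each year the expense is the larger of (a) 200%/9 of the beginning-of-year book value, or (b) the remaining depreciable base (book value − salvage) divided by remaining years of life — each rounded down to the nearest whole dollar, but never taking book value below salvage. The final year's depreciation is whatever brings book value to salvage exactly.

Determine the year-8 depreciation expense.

$9,140

Depreciable base = $187,469 − $14,000 = $173,469.
Year 1: DB = ⌊$187,469 × 200%/9⌋ = $41,659; SL = ⌊$173,469/9⌋ = $19,274 → take DB $41,659. Book value $145,810.
Year 2: DB = ⌊$145,810 × 200%/9⌋ = $32,402; SL = ⌊$131,810/8⌋ = $16,476 → take DB $32,402. Book value $113,408.
Year 3: DB = ⌊$113,408 × 200%/9⌋ = $25,201; SL = ⌊$99,408/7⌋ = $14,201 → take DB $25,201. Book value $88,207.
Year 4: DB = ⌊$88,207 × 200%/9⌋ = $19,601; SL = ⌊$74,207/6⌋ = $12,367 → take DB $19,601. Book value $68,606.
Year 5: DB = ⌊$68,606 × 200%/9⌋ = $15,245; SL = ⌊$54,606/5⌋ = $10,921 → take DB $15,245. Book value $53,361.
Year 6: DB = ⌊$53,361 × 200%/9⌋ = $11,858; SL = ⌊$39,361/4⌋ = $9,840 → take DB $11,858. Book value $41,503.
Year 7: DB = ⌊$41,503 × 200%/9⌋ = $9,222; SL = ⌊$27,503/3⌋ = $9,167 → take DB $9,222. Book value $32,281.
Year 8: DB = ⌊$32,281 × 200%/9⌋ = $7,173; SL = ⌊$18,281/2⌋ = $9,140 → take SL $9,140. Book value $23,141.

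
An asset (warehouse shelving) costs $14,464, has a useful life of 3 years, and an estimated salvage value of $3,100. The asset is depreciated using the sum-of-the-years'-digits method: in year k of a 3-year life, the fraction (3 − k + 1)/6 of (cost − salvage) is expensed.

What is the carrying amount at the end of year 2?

Depreciable base = $14,464 − $3,100 = $11,364.
Sum of the years' digits = 3+2+1 = 6.
Year 1: $11,364 × 3/6 = $5,682. Book value $8,782.
Year 2: $11,364 × 2/6 = $3,788. Book value $4,994.

$4,994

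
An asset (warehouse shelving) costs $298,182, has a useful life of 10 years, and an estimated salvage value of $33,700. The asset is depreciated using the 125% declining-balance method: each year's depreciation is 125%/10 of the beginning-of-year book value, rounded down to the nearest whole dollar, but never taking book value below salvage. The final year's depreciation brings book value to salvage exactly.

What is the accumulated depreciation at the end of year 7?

Depreciable base = $298,182 − $33,700 = $264,482.
Year 1: ⌊$298,182 × 125%/10⌋ = $37,272. Book value $260,910.
Year 2: ⌊$260,910 × 125%/10⌋ = $32,613. Book value $228,297.
Year 3: ⌊$228,297 × 125%/10⌋ = $28,537. Book value $199,760.
Year 4: ⌊$199,760 × 125%/10⌋ = $24,970. Book value $174,790.
Year 5: ⌊$174,790 × 125%/10⌋ = $21,848. Book value $152,942.
Year 6: ⌊$152,942 × 125%/10⌋ = $19,117. Book value $133,825.
Year 7: ⌊$133,825 × 125%/10⌋ = $16,728. Book value $117,097.
Accumulated through year 7 = $298,182 − $117,097 = $181,085.

$181,085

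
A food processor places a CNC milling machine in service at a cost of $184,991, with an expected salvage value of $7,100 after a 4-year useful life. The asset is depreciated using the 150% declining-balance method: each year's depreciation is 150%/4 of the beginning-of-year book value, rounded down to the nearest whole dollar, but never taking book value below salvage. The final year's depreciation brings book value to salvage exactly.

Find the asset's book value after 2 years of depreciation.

$72,263

Depreciable base = $184,991 − $7,100 = $177,891.
Year 1: ⌊$184,991 × 150%/4⌋ = $69,371. Book value $115,620.
Year 2: ⌊$115,620 × 150%/4⌋ = $43,357. Book value $72,263.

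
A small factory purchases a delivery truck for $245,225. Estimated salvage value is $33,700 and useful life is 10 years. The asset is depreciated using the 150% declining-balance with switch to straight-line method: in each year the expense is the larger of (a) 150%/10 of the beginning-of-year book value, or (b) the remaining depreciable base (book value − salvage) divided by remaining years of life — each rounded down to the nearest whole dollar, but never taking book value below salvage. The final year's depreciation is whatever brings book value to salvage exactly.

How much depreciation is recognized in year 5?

$19,201

Depreciable base = $245,225 − $33,700 = $211,525.
Year 1: DB = ⌊$245,225 × 150%/10⌋ = $36,783; SL = ⌊$211,525/10⌋ = $21,152 → take DB $36,783. Book value $208,442.
Year 2: DB = ⌊$208,442 × 150%/10⌋ = $31,266; SL = ⌊$174,742/9⌋ = $19,415 → take DB $31,266. Book value $177,176.
Year 3: DB = ⌊$177,176 × 150%/10⌋ = $26,576; SL = ⌊$143,476/8⌋ = $17,934 → take DB $26,576. Book value $150,600.
Year 4: DB = ⌊$150,600 × 150%/10⌋ = $22,590; SL = ⌊$116,900/7⌋ = $16,700 → take DB $22,590. Book value $128,010.
Year 5: DB = ⌊$128,010 × 150%/10⌋ = $19,201; SL = ⌊$94,310/6⌋ = $15,718 → take DB $19,201. Book value $108,809.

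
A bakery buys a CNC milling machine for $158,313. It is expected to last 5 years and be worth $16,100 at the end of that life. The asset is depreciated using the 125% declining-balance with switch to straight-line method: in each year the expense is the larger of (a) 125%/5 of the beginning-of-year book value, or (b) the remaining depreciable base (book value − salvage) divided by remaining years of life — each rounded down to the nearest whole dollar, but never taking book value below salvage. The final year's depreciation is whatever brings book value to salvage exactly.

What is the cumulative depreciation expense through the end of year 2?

$69,261

Depreciable base = $158,313 − $16,100 = $142,213.
Year 1: DB = ⌊$158,313 × 125%/5⌋ = $39,578; SL = ⌊$142,213/5⌋ = $28,442 → take DB $39,578. Book value $118,735.
Year 2: DB = ⌊$118,735 × 125%/5⌋ = $29,683; SL = ⌊$102,635/4⌋ = $25,658 → take DB $29,683. Book value $89,052.
Accumulated through year 2 = $158,313 − $89,052 = $69,261.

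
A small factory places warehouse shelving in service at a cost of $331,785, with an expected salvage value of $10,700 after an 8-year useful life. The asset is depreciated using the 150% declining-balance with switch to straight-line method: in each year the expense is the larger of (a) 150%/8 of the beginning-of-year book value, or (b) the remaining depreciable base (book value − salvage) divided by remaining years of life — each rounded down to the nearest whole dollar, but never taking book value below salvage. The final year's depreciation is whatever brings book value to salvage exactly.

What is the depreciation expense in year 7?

Depreciable base = $331,785 − $10,700 = $321,085.
Year 1: DB = ⌊$331,785 × 150%/8⌋ = $62,209; SL = ⌊$321,085/8⌋ = $40,135 → take DB $62,209. Book value $269,576.
Year 2: DB = ⌊$269,576 × 150%/8⌋ = $50,545; SL = ⌊$258,876/7⌋ = $36,982 → take DB $50,545. Book value $219,031.
Year 3: DB = ⌊$219,031 × 150%/8⌋ = $41,068; SL = ⌊$208,331/6⌋ = $34,721 → take DB $41,068. Book value $177,963.
Year 4: DB = ⌊$177,963 × 150%/8⌋ = $33,368; SL = ⌊$167,263/5⌋ = $33,452 → take SL $33,452. Book value $144,511.
Year 5: DB = ⌊$144,511 × 150%/8⌋ = $27,095; SL = ⌊$133,811/4⌋ = $33,452 → take SL $33,452. Book value $111,059.
Year 6: DB = ⌊$111,059 × 150%/8⌋ = $20,823; SL = ⌊$100,359/3⌋ = $33,453 → take SL $33,453. Book value $77,606.
Year 7: DB = ⌊$77,606 × 150%/8⌋ = $14,551; SL = ⌊$66,906/2⌋ = $33,453 → take SL $33,453. Book value $44,153.

$33,453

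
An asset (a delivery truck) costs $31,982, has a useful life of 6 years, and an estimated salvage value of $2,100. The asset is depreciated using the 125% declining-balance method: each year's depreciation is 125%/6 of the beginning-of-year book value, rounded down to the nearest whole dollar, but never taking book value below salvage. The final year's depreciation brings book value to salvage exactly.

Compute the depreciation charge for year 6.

Depreciable base = $31,982 − $2,100 = $29,882.
Year 1: ⌊$31,982 × 125%/6⌋ = $6,662. Book value $25,320.
Year 2: ⌊$25,320 × 125%/6⌋ = $5,275. Book value $20,045.
Year 3: ⌊$20,045 × 125%/6⌋ = $4,176. Book value $15,869.
Year 4: ⌊$15,869 × 125%/6⌋ = $3,306. Book value $12,563.
Year 5: ⌊$12,563 × 125%/6⌋ = $2,617. Book value $9,946.
Year 6 (final): $9,946 − $2,100 = $7,846. Book value $2,100.

$7,846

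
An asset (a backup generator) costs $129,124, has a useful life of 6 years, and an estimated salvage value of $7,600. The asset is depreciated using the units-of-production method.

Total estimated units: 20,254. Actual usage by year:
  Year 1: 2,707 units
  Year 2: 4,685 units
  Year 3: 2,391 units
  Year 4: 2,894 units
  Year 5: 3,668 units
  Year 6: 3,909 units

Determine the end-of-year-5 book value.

$31,054

Depreciable base = $129,124 − $7,600 = $121,524.
Rate = $121,524 / 20,254 units = $6 per unit.
Year 1: 2,707 × $6 = $16,242. Book value $112,882.
Year 2: 4,685 × $6 = $28,110. Book value $84,772.
Year 3: 2,391 × $6 = $14,346. Book value $70,426.
Year 4: 2,894 × $6 = $17,364. Book value $53,062.
Year 5: 3,668 × $6 = $22,008. Book value $31,054.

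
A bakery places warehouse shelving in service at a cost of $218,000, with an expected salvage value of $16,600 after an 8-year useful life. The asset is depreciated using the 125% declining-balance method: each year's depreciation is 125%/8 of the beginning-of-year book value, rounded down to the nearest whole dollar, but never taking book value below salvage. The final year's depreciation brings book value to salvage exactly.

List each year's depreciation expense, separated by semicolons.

$34,062; $28,740; $24,249; $20,460; $17,263; $14,566; $12,290; $49,770

Depreciable base = $218,000 − $16,600 = $201,400.
Year 1: ⌊$218,000 × 125%/8⌋ = $34,062. Book value $183,938.
Year 2: ⌊$183,938 × 125%/8⌋ = $28,740. Book value $155,198.
Year 3: ⌊$155,198 × 125%/8⌋ = $24,249. Book value $130,949.
Year 4: ⌊$130,949 × 125%/8⌋ = $20,460. Book value $110,489.
Year 5: ⌊$110,489 × 125%/8⌋ = $17,263. Book value $93,226.
Year 6: ⌊$93,226 × 125%/8⌋ = $14,566. Book value $78,660.
Year 7: ⌊$78,660 × 125%/8⌋ = $12,290. Book value $66,370.
Year 8 (final): $66,370 − $16,600 = $49,770. Book value $16,600.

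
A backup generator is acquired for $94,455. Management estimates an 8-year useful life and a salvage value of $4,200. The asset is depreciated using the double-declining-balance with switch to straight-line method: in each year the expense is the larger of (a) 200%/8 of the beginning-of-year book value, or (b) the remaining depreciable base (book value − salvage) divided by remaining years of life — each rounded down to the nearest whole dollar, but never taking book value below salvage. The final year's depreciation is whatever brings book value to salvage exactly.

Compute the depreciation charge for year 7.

$6,072

Depreciable base = $94,455 − $4,200 = $90,255.
Year 1: DB = ⌊$94,455 × 200%/8⌋ = $23,613; SL = ⌊$90,255/8⌋ = $11,281 → take DB $23,613. Book value $70,842.
Year 2: DB = ⌊$70,842 × 200%/8⌋ = $17,710; SL = ⌊$66,642/7⌋ = $9,520 → take DB $17,710. Book value $53,132.
Year 3: DB = ⌊$53,132 × 200%/8⌋ = $13,283; SL = ⌊$48,932/6⌋ = $8,155 → take DB $13,283. Book value $39,849.
Year 4: DB = ⌊$39,849 × 200%/8⌋ = $9,962; SL = ⌊$35,649/5⌋ = $7,129 → take DB $9,962. Book value $29,887.
Year 5: DB = ⌊$29,887 × 200%/8⌋ = $7,471; SL = ⌊$25,687/4⌋ = $6,421 → take DB $7,471. Book value $22,416.
Year 6: DB = ⌊$22,416 × 200%/8⌋ = $5,604; SL = ⌊$18,216/3⌋ = $6,072 → take SL $6,072. Book value $16,344.
Year 7: DB = ⌊$16,344 × 200%/8⌋ = $4,086; SL = ⌊$12,144/2⌋ = $6,072 → take SL $6,072. Book value $10,272.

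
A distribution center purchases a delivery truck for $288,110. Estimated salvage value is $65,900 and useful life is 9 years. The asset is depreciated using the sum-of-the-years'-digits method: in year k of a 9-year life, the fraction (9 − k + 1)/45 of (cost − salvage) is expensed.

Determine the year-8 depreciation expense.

Depreciable base = $288,110 − $65,900 = $222,210.
Sum of the years' digits = 9+8+7+6+5+4+3+2+1 = 45.
Year 1: $222,210 × 9/45 = $44,442. Book value $243,668.
Year 2: $222,210 × 8/45 = $39,504. Book value $204,164.
Year 3: $222,210 × 7/45 = $34,566. Book value $169,598.
Year 4: $222,210 × 6/45 = $29,628. Book value $139,970.
Year 5: $222,210 × 5/45 = $24,690. Book value $115,280.
Year 6: $222,210 × 4/45 = $19,752. Book value $95,528.
Year 7: $222,210 × 3/45 = $14,814. Book value $80,714.
Year 8: $222,210 × 2/45 = $9,876. Book value $70,838.

$9,876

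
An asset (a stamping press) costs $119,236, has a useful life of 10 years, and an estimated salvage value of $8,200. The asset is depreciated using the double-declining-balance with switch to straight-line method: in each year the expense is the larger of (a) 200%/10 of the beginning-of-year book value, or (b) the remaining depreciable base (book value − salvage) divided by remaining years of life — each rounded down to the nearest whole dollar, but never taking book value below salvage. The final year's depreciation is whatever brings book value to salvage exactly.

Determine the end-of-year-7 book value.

$25,007

Depreciable base = $119,236 − $8,200 = $111,036.
Year 1: DB = ⌊$119,236 × 200%/10⌋ = $23,847; SL = ⌊$111,036/10⌋ = $11,103 → take DB $23,847. Book value $95,389.
Year 2: DB = ⌊$95,389 × 200%/10⌋ = $19,077; SL = ⌊$87,189/9⌋ = $9,687 → take DB $19,077. Book value $76,312.
Year 3: DB = ⌊$76,312 × 200%/10⌋ = $15,262; SL = ⌊$68,112/8⌋ = $8,514 → take DB $15,262. Book value $61,050.
Year 4: DB = ⌊$61,050 × 200%/10⌋ = $12,210; SL = ⌊$52,850/7⌋ = $7,550 → take DB $12,210. Book value $48,840.
Year 5: DB = ⌊$48,840 × 200%/10⌋ = $9,768; SL = ⌊$40,640/6⌋ = $6,773 → take DB $9,768. Book value $39,072.
Year 6: DB = ⌊$39,072 × 200%/10⌋ = $7,814; SL = ⌊$30,872/5⌋ = $6,174 → take DB $7,814. Book value $31,258.
Year 7: DB = ⌊$31,258 × 200%/10⌋ = $6,251; SL = ⌊$23,058/4⌋ = $5,764 → take DB $6,251. Book value $25,007.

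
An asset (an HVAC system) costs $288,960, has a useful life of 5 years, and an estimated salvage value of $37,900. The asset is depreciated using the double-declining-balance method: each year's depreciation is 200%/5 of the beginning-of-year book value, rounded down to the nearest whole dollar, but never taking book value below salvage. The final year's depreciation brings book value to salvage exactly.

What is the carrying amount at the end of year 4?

$37,900

Depreciable base = $288,960 − $37,900 = $251,060.
Year 1: ⌊$288,960 × 200%/5⌋ = $115,584. Book value $173,376.
Year 2: ⌊$173,376 × 200%/5⌋ = $69,350. Book value $104,026.
Year 3: ⌊$104,026 × 200%/5⌋ = $41,610. Book value $62,416.
Year 4: ⌊$62,416 × 200%/5⌋ = $24,966, capped at $24,516. Book value $37,900.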